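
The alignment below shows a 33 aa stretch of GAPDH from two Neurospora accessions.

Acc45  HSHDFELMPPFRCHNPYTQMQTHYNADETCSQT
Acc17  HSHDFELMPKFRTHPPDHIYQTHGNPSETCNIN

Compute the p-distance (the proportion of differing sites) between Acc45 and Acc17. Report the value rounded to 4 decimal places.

0.3939

Differing sites — 10:P/K; 13:C/T; 15:N/P; 17:Y/D; 18:T/H; 19:Q/I; 20:M/Y; 24:Y/G; 26:A/P; 27:D/S; 31:S/N; 32:Q/I; 33:T/N.
There are 13 differences over 33 sites, so p = 13/33 = 0.3939.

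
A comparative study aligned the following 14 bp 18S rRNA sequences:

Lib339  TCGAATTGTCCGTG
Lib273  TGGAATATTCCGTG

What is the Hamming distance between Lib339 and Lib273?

3

Mismatches occur at site 2 (C→G), site 7 (T→A), site 8 (G→T).
That gives 3 mismatches out of 14 aligned sites, so the Hamming distance is 3.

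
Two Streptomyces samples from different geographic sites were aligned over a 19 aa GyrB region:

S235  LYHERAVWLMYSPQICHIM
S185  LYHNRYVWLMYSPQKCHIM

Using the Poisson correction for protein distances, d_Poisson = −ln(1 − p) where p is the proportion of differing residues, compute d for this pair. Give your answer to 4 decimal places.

The sequences differ at positions 4 (E/N), 6 (A/Y), 15 (I/K).
p = 3/19 = 0.157895.
d = −ln(1 − 0.157895) = −ln(0.842105) = 0.1719.

0.1719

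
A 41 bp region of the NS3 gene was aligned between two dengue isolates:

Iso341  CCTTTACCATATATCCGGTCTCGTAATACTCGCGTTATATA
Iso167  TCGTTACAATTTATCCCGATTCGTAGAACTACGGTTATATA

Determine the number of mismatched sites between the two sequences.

12

Differing sites — 1:C/T; 3:T/G; 8:C/A; 11:A/T; 17:G/C; 19:T/A; 20:C/T; 26:A/G; 27:T/A; 31:C/A; 32:G/C; 33:C/G.
That gives 12 mismatches out of 41 aligned sites, so the Hamming distance is 12.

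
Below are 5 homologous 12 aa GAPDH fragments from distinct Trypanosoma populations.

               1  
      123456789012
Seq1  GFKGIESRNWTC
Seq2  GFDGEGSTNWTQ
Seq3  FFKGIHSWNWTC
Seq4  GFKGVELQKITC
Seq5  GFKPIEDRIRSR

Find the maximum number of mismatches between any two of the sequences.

10

Pairwise Hamming distances:
  Seq1 vs Seq2: 5
  Seq1 vs Seq3: 3
  Seq1 vs Seq4: 5
  Seq1 vs Seq5: 6
  Seq2 vs Seq3: 6
  Seq2 vs Seq4: 8
  Seq2 vs Seq5: 10
  Seq3 vs Seq4: 7
  Seq3 vs Seq5: 9
  Seq4 vs Seq5: 8
The largest is 10, between Seq2 and Seq5.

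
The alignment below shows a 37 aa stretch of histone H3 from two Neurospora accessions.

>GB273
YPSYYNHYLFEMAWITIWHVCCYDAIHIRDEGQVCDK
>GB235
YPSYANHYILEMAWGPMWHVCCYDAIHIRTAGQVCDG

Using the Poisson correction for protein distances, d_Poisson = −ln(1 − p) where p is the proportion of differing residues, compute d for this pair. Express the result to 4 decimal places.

0.2787

Differing sites — 5:Y/A; 9:L/I; 10:F/L; 15:I/G; 16:T/P; 17:I/M; 30:D/T; 31:E/A; 37:K/G.
p = 9/37 = 0.243243.
d = −ln(1 − 0.243243) = −ln(0.756757) = 0.2787.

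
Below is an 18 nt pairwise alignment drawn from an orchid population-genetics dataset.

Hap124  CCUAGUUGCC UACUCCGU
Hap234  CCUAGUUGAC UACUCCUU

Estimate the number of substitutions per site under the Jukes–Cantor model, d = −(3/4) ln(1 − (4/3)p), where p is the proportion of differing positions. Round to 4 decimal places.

The sequences differ at positions 9 (C/A), 17 (G/U).
p = 2/18 = 0.111111.
d = −0.75 · ln(1 − (4/3)·0.111111) = −0.75 · ln(0.851852) = −0.75 · (-0.160342) = 0.1203.

0.1203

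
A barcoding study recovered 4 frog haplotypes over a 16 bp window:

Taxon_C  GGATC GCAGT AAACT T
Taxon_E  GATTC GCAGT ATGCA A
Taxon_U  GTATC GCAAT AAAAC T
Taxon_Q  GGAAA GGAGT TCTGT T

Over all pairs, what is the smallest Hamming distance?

Pairwise Hamming distances:
  Taxon_C vs Taxon_E: 6
  Taxon_C vs Taxon_U: 4
  Taxon_C vs Taxon_Q: 7
  Taxon_E vs Taxon_U: 8
  Taxon_E vs Taxon_Q: 11
  Taxon_U vs Taxon_Q: 10
The smallest is 4, between Taxon_C and Taxon_U.

4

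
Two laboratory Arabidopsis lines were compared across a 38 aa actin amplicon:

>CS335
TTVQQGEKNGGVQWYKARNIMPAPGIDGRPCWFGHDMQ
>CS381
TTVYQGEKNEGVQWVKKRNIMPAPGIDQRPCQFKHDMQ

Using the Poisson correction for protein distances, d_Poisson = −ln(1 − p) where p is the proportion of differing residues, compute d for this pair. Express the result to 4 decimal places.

0.2036

Differing sites — 4:Q/Y; 10:G/E; 15:Y/V; 17:A/K; 28:G/Q; 32:W/Q; 34:G/K.
p = 7/38 = 0.184211.
d = −ln(1 − 0.184211) = −ln(0.815789) = 0.2036.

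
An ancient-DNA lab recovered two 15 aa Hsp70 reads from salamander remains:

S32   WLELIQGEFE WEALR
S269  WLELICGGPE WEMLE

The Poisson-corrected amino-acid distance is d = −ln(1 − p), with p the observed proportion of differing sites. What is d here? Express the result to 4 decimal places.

0.4055

Mismatches occur at site 6 (Q↔C), site 8 (E↔G), site 9 (F↔P), site 13 (A↔M), site 15 (R↔E).
p = 5/15 = 0.333333.
d = −ln(1 − 0.333333) = −ln(0.666667) = 0.4055.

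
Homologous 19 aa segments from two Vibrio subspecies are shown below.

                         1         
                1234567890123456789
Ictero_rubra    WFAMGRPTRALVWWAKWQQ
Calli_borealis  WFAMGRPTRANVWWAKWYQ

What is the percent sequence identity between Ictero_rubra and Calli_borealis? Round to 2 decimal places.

Differing sites — 11:L/N; 18:Q/Y.
17 of the 19 sites match, so the percent identity is 17/19 × 100 = 89.47%.

89.47%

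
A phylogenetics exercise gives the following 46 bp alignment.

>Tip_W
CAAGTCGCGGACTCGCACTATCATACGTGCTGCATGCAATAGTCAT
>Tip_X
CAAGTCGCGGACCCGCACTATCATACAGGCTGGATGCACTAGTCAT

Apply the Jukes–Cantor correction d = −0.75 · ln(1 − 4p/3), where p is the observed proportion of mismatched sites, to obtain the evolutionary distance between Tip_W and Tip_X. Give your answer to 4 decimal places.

Differing sites — 13:T/C; 27:G/A; 28:T/G; 33:C/G; 39:A/C.
p = 5/46 = 0.108696.
d = −0.75 · ln(1 − (4/3)·0.108696) = −0.75 · ln(0.855072) = −0.75 · (-0.156570) = 0.1174.

0.1174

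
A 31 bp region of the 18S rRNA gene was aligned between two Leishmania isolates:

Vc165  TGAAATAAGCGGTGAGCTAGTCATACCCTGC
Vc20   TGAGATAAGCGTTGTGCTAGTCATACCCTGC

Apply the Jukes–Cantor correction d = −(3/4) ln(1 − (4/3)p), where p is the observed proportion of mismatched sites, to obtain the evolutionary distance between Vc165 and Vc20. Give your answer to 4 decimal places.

0.1036

The sequences differ at positions 4 (A/G), 12 (G/T), 15 (A/T).
p = 3/31 = 0.096774.
d = −0.75 · ln(1 − (4/3)·0.096774) = −0.75 · ln(0.870968) = −0.75 · (-0.138150) = 0.1036.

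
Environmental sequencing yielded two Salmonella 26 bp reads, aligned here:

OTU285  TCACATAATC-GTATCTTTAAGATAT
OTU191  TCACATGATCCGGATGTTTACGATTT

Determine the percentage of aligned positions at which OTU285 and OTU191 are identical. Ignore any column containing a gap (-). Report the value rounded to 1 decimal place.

80.0%

Excluding the 1 gap column leaves 25 comparable sites.
Mismatches occur at site 7 (A/G), site 13 (T/G), site 16 (C/G), site 21 (A/C), site 25 (A/T).
20 of the 25 comparable sites match, so the percent identity is 20/25 × 100 = 80.0%.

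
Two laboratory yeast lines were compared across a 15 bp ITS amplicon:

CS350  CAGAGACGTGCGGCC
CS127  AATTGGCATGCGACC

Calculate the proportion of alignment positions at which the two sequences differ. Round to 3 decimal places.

The sequences differ at positions 1 (C/A), 3 (G/T), 4 (A/T), 6 (A/G), 8 (G/A), 13 (G/A).
There are 6 differences over 15 sites, so p = 6/15 = 0.400.

0.400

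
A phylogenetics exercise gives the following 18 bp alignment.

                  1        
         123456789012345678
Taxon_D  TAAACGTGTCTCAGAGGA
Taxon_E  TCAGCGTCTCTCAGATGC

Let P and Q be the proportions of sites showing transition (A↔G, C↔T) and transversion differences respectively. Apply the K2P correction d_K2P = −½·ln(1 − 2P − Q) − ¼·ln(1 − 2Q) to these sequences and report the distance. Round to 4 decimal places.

0.3497

The sequences differ at positions 2 (A/C, transversion), 4 (A/G, transition), 8 (G/C, transversion), 16 (G/T, transversion), 18 (A/C, transversion).
Of the 5 differences, 1 transition and 4 transversions over 18 sites: P = 1/18 = 0.055556, Q = 4/18 = 0.222222.
d = −0.5·ln(0.666666) − 0.25·ln(0.555556) = −0.5·(-0.405466) − 0.25·(-0.587786) = 0.3497.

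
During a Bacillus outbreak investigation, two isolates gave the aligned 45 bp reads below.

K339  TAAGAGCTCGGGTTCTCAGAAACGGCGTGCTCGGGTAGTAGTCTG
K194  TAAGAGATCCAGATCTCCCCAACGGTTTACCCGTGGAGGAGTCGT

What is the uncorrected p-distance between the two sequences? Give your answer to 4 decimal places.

0.3556

Differing sites — 7:C/A; 10:G/C; 11:G/A; 13:T/A; 18:A/C; 19:G/C; 20:A/C; 26:C/T; 27:G/T; 29:G/A; 31:T/C; 34:G/T; 36:T/G; 39:T/G; 44:T/G; 45:G/T.
There are 16 differences over 45 sites, so p = 16/45 = 0.3556.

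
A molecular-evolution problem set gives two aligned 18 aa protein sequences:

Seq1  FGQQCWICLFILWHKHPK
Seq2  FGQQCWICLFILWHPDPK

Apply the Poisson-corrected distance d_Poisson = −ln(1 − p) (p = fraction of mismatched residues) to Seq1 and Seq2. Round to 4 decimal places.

0.1178

Mismatches occur at site 15 (K/P), site 16 (H/D).
p = 2/18 = 0.111111.
d = −ln(1 − 0.111111) = −ln(0.888889) = 0.1178.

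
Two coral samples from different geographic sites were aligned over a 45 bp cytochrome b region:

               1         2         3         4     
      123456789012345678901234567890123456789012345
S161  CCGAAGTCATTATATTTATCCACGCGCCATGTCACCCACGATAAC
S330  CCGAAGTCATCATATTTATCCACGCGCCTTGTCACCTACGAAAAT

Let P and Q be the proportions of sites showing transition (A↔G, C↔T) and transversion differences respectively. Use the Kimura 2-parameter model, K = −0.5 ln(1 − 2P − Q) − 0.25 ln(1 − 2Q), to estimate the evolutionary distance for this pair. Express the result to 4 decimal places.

0.1211

The sequences differ at positions 11 (T/C, transition), 29 (A/T, transversion), 37 (C/T, transition), 42 (T/A, transversion), 45 (C/T, transition).
Of the 5 differences, 3 transitions and 2 transversions over 45 sites: P = 3/45 = 0.066667, Q = 2/45 = 0.044444.
d = −0.5·ln(0.822222) − 0.25·ln(0.911112) = −0.5·(-0.195745) − 0.25·(-0.093089) = 0.1211.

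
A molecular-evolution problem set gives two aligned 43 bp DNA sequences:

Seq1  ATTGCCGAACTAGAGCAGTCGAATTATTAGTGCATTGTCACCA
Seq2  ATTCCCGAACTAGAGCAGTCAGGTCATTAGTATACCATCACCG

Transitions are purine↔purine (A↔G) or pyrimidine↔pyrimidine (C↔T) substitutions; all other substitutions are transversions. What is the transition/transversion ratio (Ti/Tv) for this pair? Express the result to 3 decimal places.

The sequences differ at positions 4 (G/C, transversion), 21 (G/A, transition), 22 (A/G, transition), 23 (A/G, transition), 25 (T/C, transition), 32 (G/A, transition), 33 (C/T, transition), 35 (T/C, transition), 36 (T/C, transition), 37 (G/A, transition), 43 (A/G, transition).
Of the 11 differences, 10 transitions and 1 transversion, so Ti/Tv = 10/1 = 10.000.

10.000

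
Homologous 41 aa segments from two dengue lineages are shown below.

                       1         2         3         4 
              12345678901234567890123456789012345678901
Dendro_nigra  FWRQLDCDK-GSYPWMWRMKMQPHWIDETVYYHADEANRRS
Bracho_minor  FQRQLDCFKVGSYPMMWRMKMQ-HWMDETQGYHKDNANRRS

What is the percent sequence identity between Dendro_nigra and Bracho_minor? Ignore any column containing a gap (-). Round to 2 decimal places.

79.49%

Excluding the 2 gap columns leaves 39 comparable sites.
Mismatches occur at site 2 (W/Q), site 8 (D/F), site 15 (W/M), site 26 (I/M), site 30 (V/Q), site 31 (Y/G), site 34 (A/K), site 36 (E/N).
31 of the 39 comparable sites match, so the percent identity is 31/39 × 100 = 79.49%.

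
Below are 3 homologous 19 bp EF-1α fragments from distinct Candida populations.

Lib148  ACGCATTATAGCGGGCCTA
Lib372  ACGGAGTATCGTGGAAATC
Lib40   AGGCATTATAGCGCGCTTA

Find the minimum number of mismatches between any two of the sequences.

3

Pairwise Hamming distances:
  Lib148 vs Lib372: 8
  Lib148 vs Lib40: 3
  Lib372 vs Lib40: 10
The smallest is 3, between Lib148 and Lib40.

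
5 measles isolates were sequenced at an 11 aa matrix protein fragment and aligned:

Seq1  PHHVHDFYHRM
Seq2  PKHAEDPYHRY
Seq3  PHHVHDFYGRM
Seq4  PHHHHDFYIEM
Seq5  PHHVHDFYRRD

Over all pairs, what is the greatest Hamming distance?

7

Pairwise Hamming distances:
  Seq1 vs Seq2: 5
  Seq1 vs Seq3: 1
  Seq1 vs Seq4: 3
  Seq1 vs Seq5: 2
  Seq2 vs Seq3: 6
  Seq2 vs Seq4: 7
  Seq2 vs Seq5: 6
  Seq3 vs Seq4: 3
  Seq3 vs Seq5: 2
  Seq4 vs Seq5: 4
The largest is 7, between Seq2 and Seq4.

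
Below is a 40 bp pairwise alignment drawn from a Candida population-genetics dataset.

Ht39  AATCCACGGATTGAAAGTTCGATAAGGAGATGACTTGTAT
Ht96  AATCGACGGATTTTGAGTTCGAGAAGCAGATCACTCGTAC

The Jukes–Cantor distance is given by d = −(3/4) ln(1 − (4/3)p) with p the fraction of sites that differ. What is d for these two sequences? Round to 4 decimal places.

The sequences differ at positions 5 (C/G), 13 (G/T), 14 (A/T), 15 (A/G), 23 (T/G), 27 (G/C), 32 (G/C), 36 (T/C), 40 (T/C).
p = 9/40 = 0.225000.
d = −0.75 · ln(1 − (4/3)·0.225000) = −0.75 · ln(0.700000) = −0.75 · (-0.356675) = 0.2675.

0.2675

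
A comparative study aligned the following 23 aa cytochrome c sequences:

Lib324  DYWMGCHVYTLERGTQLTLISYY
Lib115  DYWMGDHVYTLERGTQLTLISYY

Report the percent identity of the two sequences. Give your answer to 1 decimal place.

95.7%

A single mismatch occurs at site 6 (C↔D).
22 of the 23 sites match, so the percent identity is 22/23 × 100 = 95.7%.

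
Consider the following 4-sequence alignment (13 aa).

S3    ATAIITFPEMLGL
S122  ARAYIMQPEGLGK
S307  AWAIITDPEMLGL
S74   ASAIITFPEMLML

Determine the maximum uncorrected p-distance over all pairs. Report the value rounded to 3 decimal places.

Pairwise Hamming distances:
  S3 vs S122: 6
  S3 vs S307: 2
  S3 vs S74: 2
  S122 vs S307: 6
  S122 vs S74: 7
  S307 vs S74: 3
The largest is 7 mismatches, between S122 and S74; p = 7/13 = 0.538.

0.538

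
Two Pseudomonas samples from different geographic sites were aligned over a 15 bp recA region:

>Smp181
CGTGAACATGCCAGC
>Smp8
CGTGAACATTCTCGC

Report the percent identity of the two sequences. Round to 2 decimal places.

80.00%

The sequences differ at positions 10 (G/T), 12 (C/T), 13 (A/C).
12 of the 15 sites match, so the percent identity is 12/15 × 100 = 80.00%.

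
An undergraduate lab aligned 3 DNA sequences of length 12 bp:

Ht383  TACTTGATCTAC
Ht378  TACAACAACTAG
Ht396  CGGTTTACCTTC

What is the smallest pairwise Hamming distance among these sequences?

Pairwise Hamming distances:
  Ht383 vs Ht378: 5
  Ht383 vs Ht396: 6
  Ht378 vs Ht396: 9
The smallest is 5, between Ht383 and Ht378.

5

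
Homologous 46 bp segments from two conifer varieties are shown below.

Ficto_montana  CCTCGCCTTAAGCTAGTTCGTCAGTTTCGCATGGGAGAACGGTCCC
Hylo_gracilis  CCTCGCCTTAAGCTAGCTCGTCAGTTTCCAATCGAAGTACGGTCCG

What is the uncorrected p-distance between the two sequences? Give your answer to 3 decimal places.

0.152

Mismatches occur at site 17 (T↔C), site 29 (G↔C), site 30 (C↔A), site 33 (G↔C), site 35 (G↔A), site 38 (A↔T), site 46 (C↔G).
There are 7 differences over 46 sites, so p = 7/46 = 0.152.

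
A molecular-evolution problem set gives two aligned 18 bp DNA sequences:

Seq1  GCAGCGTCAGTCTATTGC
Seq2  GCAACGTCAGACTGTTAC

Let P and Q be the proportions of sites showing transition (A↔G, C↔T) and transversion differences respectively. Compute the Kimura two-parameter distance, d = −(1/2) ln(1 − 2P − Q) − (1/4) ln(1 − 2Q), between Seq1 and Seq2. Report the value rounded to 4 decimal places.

0.2757

The sequences differ at positions 4 (G/A, transition), 11 (T/A, transversion), 14 (A/G, transition), 17 (G/A, transition).
Of the 4 differences, 3 transitions and 1 transversion over 18 sites: P = 3/18 = 0.166667, Q = 1/18 = 0.055556.
d = −0.5·ln(0.611110) − 0.25·ln(0.888888) = −0.5·(-0.492478) − 0.25·(-0.117784) = 0.2757.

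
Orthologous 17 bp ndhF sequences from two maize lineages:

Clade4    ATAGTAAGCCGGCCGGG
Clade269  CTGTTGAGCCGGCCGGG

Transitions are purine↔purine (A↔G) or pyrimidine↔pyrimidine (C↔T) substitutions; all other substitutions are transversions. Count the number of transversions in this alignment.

2

Mismatches occur at site 1 (A→C, transversion), site 3 (A→G, transition), site 4 (G→T, transversion), site 6 (A→G, transition).
Of the 4 differences, 2 transitions and 2 transversions, so the answer is 2.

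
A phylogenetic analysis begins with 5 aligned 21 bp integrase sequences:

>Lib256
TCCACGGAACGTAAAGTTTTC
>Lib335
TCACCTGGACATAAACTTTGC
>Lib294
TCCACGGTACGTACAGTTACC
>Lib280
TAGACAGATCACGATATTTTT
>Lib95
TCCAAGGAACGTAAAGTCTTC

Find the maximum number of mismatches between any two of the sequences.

Pairwise Hamming distances:
  Lib256 vs Lib335: 7
  Lib256 vs Lib294: 4
  Lib256 vs Lib280: 10
  Lib256 vs Lib95: 2
  Lib335 vs Lib294: 9
  Lib335 vs Lib280: 12
  Lib335 vs Lib95: 9
  Lib294 vs Lib280: 14
  Lib294 vs Lib95: 6
  Lib280 vs Lib95: 12
The largest is 14, between Lib294 and Lib280.

14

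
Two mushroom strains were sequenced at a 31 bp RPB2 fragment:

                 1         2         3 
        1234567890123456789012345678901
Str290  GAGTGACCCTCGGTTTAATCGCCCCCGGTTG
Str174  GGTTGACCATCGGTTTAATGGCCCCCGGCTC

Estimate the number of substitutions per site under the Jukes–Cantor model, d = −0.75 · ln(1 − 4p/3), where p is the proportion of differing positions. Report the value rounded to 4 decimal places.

The sequences differ at positions 2 (A/G), 3 (G/T), 9 (C/A), 20 (C/G), 29 (T/C), 31 (G/C).
p = 6/31 = 0.193548.
d = −0.75 · ln(1 − (4/3)·0.193548) = −0.75 · ln(0.741936) = −0.75 · (-0.298492) = 0.2239.

0.2239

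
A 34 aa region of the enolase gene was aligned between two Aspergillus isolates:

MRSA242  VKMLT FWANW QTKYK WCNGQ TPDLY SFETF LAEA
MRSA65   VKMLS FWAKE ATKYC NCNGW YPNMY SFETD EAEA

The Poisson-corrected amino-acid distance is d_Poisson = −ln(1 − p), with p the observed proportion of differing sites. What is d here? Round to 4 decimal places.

The sequences differ at positions 5 (T/S), 9 (N/K), 10 (W/E), 11 (Q/A), 15 (K/C), 16 (W/N), 20 (Q/W), 21 (T/Y), 23 (D/N), 24 (L/M), 30 (F/D), 31 (L/E).
p = 12/34 = 0.352941.
d = −ln(1 − 0.352941) = −ln(0.647059) = 0.4353.

0.4353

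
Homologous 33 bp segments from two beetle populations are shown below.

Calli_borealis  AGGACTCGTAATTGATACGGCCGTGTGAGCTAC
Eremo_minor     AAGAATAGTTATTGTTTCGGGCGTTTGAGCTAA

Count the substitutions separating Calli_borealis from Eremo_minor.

9

Mismatches occur at site 2 (G→A), site 5 (C→A), site 7 (C→A), site 10 (A→T), site 15 (A→T), site 17 (A→T), site 21 (C→G), site 25 (G→T), site 33 (C→A).
That gives 9 mismatches out of 33 aligned sites, so the Hamming distance is 9.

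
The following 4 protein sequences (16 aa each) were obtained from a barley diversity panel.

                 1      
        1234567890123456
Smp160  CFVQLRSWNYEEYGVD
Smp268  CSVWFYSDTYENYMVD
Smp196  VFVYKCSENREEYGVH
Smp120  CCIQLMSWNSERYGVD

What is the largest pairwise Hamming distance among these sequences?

11

Pairwise Hamming distances:
  Smp160 vs Smp268: 8
  Smp160 vs Smp196: 7
  Smp160 vs Smp120: 5
  Smp268 vs Smp196: 11
  Smp268 vs Smp120: 10
  Smp196 vs Smp120: 10
The largest is 11, between Smp268 and Smp196.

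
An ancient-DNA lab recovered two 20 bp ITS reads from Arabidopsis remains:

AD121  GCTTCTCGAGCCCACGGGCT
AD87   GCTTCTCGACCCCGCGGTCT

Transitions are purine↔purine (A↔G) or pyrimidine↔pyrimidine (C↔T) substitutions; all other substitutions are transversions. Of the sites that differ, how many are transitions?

Differing sites — 10:G/C (Tv); 14:A/G (Ti); 18:G/T (Tv).
Of the 3 differences, 1 transition and 2 transversions, so the answer is 1.

1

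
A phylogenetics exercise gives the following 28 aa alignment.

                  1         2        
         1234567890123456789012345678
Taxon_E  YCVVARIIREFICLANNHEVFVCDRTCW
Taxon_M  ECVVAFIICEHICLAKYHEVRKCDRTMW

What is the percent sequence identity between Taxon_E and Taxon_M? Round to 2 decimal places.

67.86%

Mismatches occur at site 1 (Y→E), site 6 (R→F), site 9 (R→C), site 11 (F→H), site 16 (N→K), site 17 (N→Y), site 21 (F→R), site 22 (V→K), site 27 (C→M).
19 of the 28 sites match, so the percent identity is 19/28 × 100 = 67.86%.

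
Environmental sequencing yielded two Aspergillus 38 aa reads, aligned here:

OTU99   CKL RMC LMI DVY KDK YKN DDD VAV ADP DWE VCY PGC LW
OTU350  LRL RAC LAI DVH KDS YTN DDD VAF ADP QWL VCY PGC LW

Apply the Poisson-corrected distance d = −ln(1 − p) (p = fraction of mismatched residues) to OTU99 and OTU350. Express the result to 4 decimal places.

0.3054

Differing sites — 1:C/L; 2:K/R; 5:M/A; 8:M/A; 12:Y/H; 15:K/S; 17:K/T; 24:V/F; 28:D/Q; 30:E/L.
p = 10/38 = 0.263158.
d = −ln(1 − 0.263158) = −ln(0.736842) = 0.3054.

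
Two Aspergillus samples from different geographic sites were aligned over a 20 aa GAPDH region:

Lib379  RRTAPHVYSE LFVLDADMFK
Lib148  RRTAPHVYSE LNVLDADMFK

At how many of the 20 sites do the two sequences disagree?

A single mismatch occurs at site 12 (F/N).
That gives 1 mismatch out of 20 aligned sites, so the Hamming distance is 1.

1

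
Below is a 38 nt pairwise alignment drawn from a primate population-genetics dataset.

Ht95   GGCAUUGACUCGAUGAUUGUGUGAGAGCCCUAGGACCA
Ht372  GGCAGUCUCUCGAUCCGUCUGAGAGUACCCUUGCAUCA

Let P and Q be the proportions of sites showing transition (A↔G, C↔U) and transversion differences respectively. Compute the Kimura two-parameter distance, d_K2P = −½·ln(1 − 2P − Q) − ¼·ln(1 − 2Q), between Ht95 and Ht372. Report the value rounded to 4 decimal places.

0.4673

The sequences differ at positions 5 (U/G, transversion), 7 (G/C, transversion), 8 (A/U, transversion), 15 (G/C, transversion), 16 (A/C, transversion), 17 (U/G, transversion), 19 (G/C, transversion), 22 (U/A, transversion), 26 (A/U, transversion), 27 (G/A, transition), 32 (A/U, transversion), 34 (G/C, transversion), 36 (C/U, transition).
Of the 13 differences, 2 transitions and 11 transversions over 38 sites: P = 2/38 = 0.052632, Q = 11/38 = 0.289474.
d = −0.5·ln(0.605262) − 0.25·ln(0.421052) = −0.5·(-0.502094) − 0.25·(-0.864999) = 0.4673.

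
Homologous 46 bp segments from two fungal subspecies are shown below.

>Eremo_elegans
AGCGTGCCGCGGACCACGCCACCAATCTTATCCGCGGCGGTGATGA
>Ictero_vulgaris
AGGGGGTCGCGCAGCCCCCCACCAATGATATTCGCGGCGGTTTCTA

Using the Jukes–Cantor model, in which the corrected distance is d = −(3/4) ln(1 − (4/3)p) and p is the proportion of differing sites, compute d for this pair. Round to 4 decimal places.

The sequences differ at positions 3 (C/G), 5 (T/G), 7 (C/T), 12 (G/C), 14 (C/G), 16 (A/C), 18 (G/C), 27 (C/G), 28 (T/A), 32 (C/T), 42 (G/T), 43 (A/T), 44 (T/C), 45 (G/T).
p = 14/46 = 0.304348.
d = −0.75 · ln(1 − (4/3)·0.304348) = −0.75 · ln(0.594203) = −0.75 · (-0.520534) = 0.3904.

0.3904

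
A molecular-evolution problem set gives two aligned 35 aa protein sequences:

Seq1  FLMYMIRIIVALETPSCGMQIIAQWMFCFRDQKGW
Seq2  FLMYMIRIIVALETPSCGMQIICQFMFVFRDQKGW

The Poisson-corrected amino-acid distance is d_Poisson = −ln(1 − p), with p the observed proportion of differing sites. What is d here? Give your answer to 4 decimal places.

The sequences differ at positions 23 (A/C), 25 (W/F), 28 (C/V).
p = 3/35 = 0.085714.
d = −ln(1 − 0.085714) = −ln(0.914286) = 0.0896.

0.0896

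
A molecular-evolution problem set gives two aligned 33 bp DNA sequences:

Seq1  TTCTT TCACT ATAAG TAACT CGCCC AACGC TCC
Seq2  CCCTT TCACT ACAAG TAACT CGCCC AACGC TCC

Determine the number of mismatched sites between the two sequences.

The sequences differ at positions 1 (T/C), 2 (T/C), 12 (T/C).
That gives 3 mismatches out of 33 aligned sites, so the Hamming distance is 3.

3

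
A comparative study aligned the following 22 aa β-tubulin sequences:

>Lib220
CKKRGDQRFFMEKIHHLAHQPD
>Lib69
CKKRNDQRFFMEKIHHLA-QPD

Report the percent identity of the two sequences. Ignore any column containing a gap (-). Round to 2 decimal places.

Excluding the 1 gap column leaves 21 comparable sites.
Differing sites — 5:G/N.
20 of the 21 comparable sites match, so the percent identity is 20/21 × 100 = 95.24%.

95.24%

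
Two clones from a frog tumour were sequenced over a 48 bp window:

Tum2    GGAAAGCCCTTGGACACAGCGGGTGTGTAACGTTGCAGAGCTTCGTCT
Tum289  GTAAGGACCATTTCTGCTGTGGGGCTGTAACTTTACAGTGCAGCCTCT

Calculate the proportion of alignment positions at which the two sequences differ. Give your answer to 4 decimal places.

0.3958

Differing sites — 2:G/T; 5:A/G; 7:C/A; 10:T/A; 12:G/T; 13:G/T; 14:A/C; 15:C/T; 16:A/G; 18:A/T; 20:C/T; 24:T/G; 25:G/C; 32:G/T; 35:G/A; 39:A/T; 42:T/A; 43:T/G; 45:G/C.
There are 19 differences over 48 sites, so p = 19/48 = 0.3958.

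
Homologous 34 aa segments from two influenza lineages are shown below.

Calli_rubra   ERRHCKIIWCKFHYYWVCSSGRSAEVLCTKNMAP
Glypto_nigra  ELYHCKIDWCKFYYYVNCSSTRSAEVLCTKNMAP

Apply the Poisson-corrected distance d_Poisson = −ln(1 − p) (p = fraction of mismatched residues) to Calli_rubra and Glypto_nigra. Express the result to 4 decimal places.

0.2305

Differing sites — 2:R/L; 3:R/Y; 8:I/D; 13:H/Y; 16:W/V; 17:V/N; 21:G/T.
p = 7/34 = 0.205882.
d = −ln(1 − 0.205882) = −ln(0.794118) = 0.2305.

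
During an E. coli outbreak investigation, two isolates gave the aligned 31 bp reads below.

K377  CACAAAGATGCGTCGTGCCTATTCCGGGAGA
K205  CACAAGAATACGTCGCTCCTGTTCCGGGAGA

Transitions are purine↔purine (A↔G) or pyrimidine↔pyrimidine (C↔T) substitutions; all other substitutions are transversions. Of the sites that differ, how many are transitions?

The sequences differ at positions 6 (A/G, transition), 7 (G/A, transition), 10 (G/A, transition), 16 (T/C, transition), 17 (G/T, transversion), 21 (A/G, transition).
Of the 6 differences, 5 transitions and 1 transversion, so the answer is 5.

5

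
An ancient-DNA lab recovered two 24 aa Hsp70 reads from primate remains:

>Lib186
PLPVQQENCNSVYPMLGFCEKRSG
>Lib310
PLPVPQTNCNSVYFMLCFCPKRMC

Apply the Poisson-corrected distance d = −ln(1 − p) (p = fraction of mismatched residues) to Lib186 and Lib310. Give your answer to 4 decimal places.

Differing sites — 5:Q/P; 7:E/T; 14:P/F; 17:G/C; 20:E/P; 23:S/M; 24:G/C.
p = 7/24 = 0.291667.
d = −ln(1 − 0.291667) = −ln(0.708333) = 0.3448.

0.3448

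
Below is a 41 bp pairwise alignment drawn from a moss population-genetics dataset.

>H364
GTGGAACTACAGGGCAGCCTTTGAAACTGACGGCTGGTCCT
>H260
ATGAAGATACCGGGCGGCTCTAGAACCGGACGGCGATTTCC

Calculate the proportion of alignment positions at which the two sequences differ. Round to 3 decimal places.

0.390

Differing sites — 1:G/A; 4:G/A; 6:A/G; 7:C/A; 11:A/C; 16:A/G; 19:C/T; 20:T/C; 22:T/A; 26:A/C; 28:T/G; 35:T/G; 36:G/A; 37:G/T; 39:C/T; 41:T/C.
There are 16 differences over 41 sites, so p = 16/41 = 0.390.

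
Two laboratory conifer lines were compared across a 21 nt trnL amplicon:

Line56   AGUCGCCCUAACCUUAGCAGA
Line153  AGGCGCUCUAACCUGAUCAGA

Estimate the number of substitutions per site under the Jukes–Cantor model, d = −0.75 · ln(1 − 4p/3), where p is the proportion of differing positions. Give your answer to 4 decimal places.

Mismatches occur at site 3 (U/G), site 7 (C/U), site 15 (U/G), site 17 (G/U).
p = 4/21 = 0.190476.
d = −0.75 · ln(1 − (4/3)·0.190476) = −0.75 · ln(0.746032) = −0.75 · (-0.292987) = 0.2197.

0.2197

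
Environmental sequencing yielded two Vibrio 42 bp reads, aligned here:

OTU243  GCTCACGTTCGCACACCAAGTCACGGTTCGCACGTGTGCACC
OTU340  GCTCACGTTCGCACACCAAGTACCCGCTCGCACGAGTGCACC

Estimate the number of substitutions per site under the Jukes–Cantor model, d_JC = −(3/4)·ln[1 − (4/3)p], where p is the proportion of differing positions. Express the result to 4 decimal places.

The sequences differ at positions 22 (C/A), 23 (A/C), 25 (G/C), 27 (T/C), 35 (T/A).
p = 5/42 = 0.119048.
d = −0.75 · ln(1 − (4/3)·0.119048) = −0.75 · ln(0.841269) = −0.75 · (-0.172844) = 0.1296.

0.1296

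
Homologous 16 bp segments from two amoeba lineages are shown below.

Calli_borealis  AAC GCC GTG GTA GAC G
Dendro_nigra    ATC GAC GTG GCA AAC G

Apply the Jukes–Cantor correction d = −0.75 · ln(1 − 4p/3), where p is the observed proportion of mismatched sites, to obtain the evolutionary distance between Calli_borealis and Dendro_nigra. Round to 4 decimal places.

The sequences differ at positions 2 (A/T), 5 (C/A), 11 (T/C), 13 (G/A).
p = 4/16 = 0.250000.
d = −0.75 · ln(1 − (4/3)·0.250000) = −0.75 · ln(0.666667) = −0.75 · (-0.405465) = 0.3041.

0.3041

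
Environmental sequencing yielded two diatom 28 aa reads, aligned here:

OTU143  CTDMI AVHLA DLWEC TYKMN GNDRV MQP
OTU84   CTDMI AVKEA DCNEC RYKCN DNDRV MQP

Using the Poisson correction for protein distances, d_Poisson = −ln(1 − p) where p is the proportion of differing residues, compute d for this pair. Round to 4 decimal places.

0.2877

The sequences differ at positions 8 (H/K), 9 (L/E), 12 (L/C), 13 (W/N), 16 (T/R), 19 (M/C), 21 (G/D).
p = 7/28 = 0.250000.
d = −ln(1 − 0.250000) = −ln(0.750000) = 0.2877.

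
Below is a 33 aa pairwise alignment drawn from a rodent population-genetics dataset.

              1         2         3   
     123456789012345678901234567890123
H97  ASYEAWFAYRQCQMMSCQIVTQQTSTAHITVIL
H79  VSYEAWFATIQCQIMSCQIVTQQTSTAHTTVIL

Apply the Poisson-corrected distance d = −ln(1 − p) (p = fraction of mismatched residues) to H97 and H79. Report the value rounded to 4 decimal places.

Mismatches occur at site 1 (A/V), site 9 (Y/T), site 10 (R/I), site 14 (M/I), site 29 (I/T).
p = 5/33 = 0.151515.
d = −ln(1 − 0.151515) = −ln(0.848485) = 0.1643.

0.1643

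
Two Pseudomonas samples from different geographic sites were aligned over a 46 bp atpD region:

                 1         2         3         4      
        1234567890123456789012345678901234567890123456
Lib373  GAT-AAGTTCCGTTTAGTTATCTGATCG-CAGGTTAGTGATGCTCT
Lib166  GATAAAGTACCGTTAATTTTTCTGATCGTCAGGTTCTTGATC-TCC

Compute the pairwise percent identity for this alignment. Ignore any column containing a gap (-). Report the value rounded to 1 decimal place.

81.4%

Excluding the 3 gap columns leaves 43 comparable sites.
Mismatches occur at site 9 (T→A), site 15 (T→A), site 17 (G→T), site 20 (A→T), site 36 (A→C), site 37 (G→T), site 42 (G→C), site 46 (T→C).
35 of the 43 comparable sites match, so the percent identity is 35/43 × 100 = 81.4%.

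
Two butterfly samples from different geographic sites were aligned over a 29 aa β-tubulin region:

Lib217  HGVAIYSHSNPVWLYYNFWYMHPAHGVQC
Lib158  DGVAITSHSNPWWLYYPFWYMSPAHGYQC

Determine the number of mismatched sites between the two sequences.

Mismatches occur at site 1 (H→D), site 6 (Y→T), site 12 (V→W), site 17 (N→P), site 22 (H→S), site 27 (V→Y).
That gives 6 mismatches out of 29 aligned sites, so the Hamming distance is 6.

6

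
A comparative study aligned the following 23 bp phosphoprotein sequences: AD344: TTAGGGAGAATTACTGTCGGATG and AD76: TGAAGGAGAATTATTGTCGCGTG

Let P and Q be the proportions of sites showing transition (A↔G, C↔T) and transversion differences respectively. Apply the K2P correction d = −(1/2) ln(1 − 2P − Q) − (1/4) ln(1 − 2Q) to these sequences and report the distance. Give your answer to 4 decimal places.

Mismatches occur at site 2 (T→G, transversion), site 4 (G→A, transition), site 14 (C→T, transition), site 20 (G→C, transversion), site 21 (A→G, transition).
Of the 5 differences, 3 transitions and 2 transversions over 23 sites: P = 3/23 = 0.130435, Q = 2/23 = 0.086957.
d = −0.5·ln(0.652173) − 0.25·ln(0.826086) = −0.5·(-0.427445) − 0.25·(-0.191056) = 0.2615.

0.2615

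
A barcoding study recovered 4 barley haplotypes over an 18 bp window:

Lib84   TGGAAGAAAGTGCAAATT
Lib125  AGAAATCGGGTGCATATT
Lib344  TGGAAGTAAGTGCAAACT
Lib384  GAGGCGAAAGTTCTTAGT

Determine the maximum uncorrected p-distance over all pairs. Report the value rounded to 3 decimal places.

0.667

Pairwise Hamming distances:
  Lib84 vs Lib125: 7
  Lib84 vs Lib344: 2
  Lib84 vs Lib384: 8
  Lib125 vs Lib344: 8
  Lib125 vs Lib384: 12
  Lib344 vs Lib384: 9
The largest is 12 mismatches, between Lib125 and Lib384; p = 12/18 = 0.667.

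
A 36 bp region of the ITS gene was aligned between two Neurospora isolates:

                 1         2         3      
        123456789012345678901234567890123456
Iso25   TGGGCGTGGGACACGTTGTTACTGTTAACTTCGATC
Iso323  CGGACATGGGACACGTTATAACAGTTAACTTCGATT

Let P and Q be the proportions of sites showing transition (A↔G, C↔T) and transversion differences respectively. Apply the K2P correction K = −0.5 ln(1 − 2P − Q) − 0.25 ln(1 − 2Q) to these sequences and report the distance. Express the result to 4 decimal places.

0.2322

Mismatches occur at site 1 (T/C, transition), site 4 (G/A, transition), site 6 (G/A, transition), site 18 (G/A, transition), site 20 (T/A, transversion), site 23 (T/A, transversion), site 36 (C/T, transition).
Of the 7 differences, 5 transitions and 2 transversions over 36 sites: P = 5/36 = 0.138889, Q = 2/36 = 0.055556.
d = −0.5·ln(0.666666) − 0.25·ln(0.888888) = −0.5·(-0.405466) − 0.25·(-0.117784) = 0.2322.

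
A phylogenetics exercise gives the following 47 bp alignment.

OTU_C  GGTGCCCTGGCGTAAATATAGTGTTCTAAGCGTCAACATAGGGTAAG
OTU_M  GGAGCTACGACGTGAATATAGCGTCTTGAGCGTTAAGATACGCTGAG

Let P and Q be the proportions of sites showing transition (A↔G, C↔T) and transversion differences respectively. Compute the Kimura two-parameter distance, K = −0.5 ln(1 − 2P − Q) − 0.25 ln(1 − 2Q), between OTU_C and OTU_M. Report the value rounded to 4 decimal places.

Mismatches occur at site 3 (T/A, transversion), site 6 (C/T, transition), site 7 (C/A, transversion), site 8 (T/C, transition), site 10 (G/A, transition), site 14 (A/G, transition), site 22 (T/C, transition), site 25 (T/C, transition), site 26 (C/T, transition), site 28 (A/G, transition), site 34 (C/T, transition), site 37 (C/G, transversion), site 41 (G/C, transversion), site 43 (G/C, transversion), site 45 (A/G, transition).
Of the 15 differences, 10 transitions and 5 transversions over 47 sites: P = 10/47 = 0.212766, Q = 5/47 = 0.106383.
d = −0.5·ln(0.468085) − 0.25·ln(0.787234) = −0.5·(-0.759105) − 0.25·(-0.239230) = 0.4394.

0.4394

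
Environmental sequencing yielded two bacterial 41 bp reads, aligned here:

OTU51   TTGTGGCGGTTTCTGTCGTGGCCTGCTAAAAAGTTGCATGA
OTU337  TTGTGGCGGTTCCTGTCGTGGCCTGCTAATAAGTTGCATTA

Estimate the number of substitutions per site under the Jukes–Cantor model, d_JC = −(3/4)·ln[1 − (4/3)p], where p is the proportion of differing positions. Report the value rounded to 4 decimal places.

Mismatches occur at site 12 (T/C), site 30 (A/T), site 40 (G/T).
p = 3/41 = 0.073171.
d = −0.75 · ln(1 − (4/3)·0.073171) = −0.75 · ln(0.902439) = −0.75 · (-0.102654) = 0.0770.

0.0770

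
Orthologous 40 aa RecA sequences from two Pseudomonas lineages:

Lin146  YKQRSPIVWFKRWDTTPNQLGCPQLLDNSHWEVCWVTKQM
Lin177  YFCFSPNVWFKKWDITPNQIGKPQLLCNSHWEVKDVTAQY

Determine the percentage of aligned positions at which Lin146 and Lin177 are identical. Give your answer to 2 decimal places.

67.50%

Differing sites — 2:K/F; 3:Q/C; 4:R/F; 7:I/N; 12:R/K; 15:T/I; 20:L/I; 22:C/K; 27:D/C; 34:C/K; 35:W/D; 38:K/A; 40:M/Y.
27 of the 40 sites match, so the percent identity is 27/40 × 100 = 67.50%.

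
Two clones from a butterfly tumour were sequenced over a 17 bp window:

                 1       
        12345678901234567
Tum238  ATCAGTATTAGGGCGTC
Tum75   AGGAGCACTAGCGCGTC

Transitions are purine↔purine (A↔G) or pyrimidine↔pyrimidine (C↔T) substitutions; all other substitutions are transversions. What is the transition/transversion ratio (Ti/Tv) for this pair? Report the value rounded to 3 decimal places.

Mismatches occur at site 2 (T/G, transversion), site 3 (C/G, transversion), site 6 (T/C, transition), site 8 (T/C, transition), site 12 (G/C, transversion).
Of the 5 differences, 2 transitions and 3 transversions, so Ti/Tv = 2/3 = 0.667.

0.667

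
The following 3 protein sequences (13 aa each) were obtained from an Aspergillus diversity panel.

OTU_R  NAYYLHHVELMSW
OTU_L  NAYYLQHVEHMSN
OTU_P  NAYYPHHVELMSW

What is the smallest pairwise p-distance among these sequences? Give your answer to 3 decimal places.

0.077

Pairwise Hamming distances:
  OTU_R vs OTU_L: 3
  OTU_R vs OTU_P: 1
  OTU_L vs OTU_P: 4
The smallest is 1 mismatch, between OTU_R and OTU_P; p = 1/13 = 0.077.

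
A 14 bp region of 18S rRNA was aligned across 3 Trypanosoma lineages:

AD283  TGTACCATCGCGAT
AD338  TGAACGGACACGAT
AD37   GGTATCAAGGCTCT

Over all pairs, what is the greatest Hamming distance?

Pairwise Hamming distances:
  AD283 vs AD338: 5
  AD283 vs AD37: 6
  AD338 vs AD37: 9
The largest is 9, between AD338 and AD37.

9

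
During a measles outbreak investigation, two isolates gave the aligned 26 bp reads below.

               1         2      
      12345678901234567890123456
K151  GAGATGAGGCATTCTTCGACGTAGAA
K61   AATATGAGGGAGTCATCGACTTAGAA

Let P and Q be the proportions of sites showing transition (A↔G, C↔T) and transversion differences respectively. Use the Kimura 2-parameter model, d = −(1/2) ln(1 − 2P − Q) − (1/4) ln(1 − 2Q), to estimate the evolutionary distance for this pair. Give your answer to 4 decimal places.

0.2782

Differing sites — 1:G/A (Ti); 3:G/T (Tv); 10:C/G (Tv); 12:T/G (Tv); 15:T/A (Tv); 21:G/T (Tv).
Of the 6 differences, 1 transition and 5 transversions over 26 sites: P = 1/26 = 0.038462, Q = 5/26 = 0.192308.
d = −0.5·ln(0.730768) − 0.25·ln(0.615384) = −0.5·(-0.313659) − 0.25·(-0.485509) = 0.2782.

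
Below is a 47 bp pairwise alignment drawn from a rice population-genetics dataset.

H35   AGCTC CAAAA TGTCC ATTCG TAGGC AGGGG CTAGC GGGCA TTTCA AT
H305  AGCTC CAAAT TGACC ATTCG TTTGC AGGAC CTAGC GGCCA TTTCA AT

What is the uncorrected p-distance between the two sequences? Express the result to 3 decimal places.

0.149

Differing sites — 10:A/T; 13:T/A; 22:A/T; 23:G/T; 29:G/A; 30:G/C; 38:G/C.
There are 7 differences over 47 sites, so p = 7/47 = 0.149.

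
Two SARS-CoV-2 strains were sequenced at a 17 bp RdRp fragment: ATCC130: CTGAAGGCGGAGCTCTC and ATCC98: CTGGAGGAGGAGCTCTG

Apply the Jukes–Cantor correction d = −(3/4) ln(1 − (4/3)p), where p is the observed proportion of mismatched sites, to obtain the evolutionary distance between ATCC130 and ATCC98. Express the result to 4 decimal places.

0.2012

The sequences differ at positions 4 (A/G), 8 (C/A), 17 (C/G).
p = 3/17 = 0.176471.
d = −0.75 · ln(1 − (4/3)·0.176471) = −0.75 · ln(0.764705) = −0.75 · (-0.268265) = 0.2012.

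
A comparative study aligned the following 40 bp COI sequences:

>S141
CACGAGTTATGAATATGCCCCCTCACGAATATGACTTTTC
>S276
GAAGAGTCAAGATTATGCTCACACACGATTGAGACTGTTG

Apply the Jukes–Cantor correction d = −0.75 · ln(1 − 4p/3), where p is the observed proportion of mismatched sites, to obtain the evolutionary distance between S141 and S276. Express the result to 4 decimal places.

0.4260

Mismatches occur at site 1 (C/G), site 3 (C/A), site 8 (T/C), site 10 (T/A), site 13 (A/T), site 19 (C/T), site 21 (C/A), site 23 (T/A), site 29 (A/T), site 31 (A/G), site 32 (T/A), site 37 (T/G), site 40 (C/G).
p = 13/40 = 0.325000.
d = −0.75 · ln(1 − (4/3)·0.325000) = −0.75 · ln(0.566667) = −0.75 · (-0.567983) = 0.4260.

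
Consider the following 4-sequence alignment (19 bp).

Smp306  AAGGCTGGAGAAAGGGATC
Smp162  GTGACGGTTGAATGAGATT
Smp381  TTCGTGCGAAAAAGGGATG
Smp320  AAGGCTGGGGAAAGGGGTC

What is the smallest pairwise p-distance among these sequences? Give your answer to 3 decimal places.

0.105

Pairwise Hamming distances:
  Smp306 vs Smp162: 9
  Smp306 vs Smp381: 8
  Smp306 vs Smp320: 2
  Smp162 vs Smp381: 11
  Smp162 vs Smp320: 10
  Smp381 vs Smp320: 10
The smallest is 2 mismatches, between Smp306 and Smp320; p = 2/19 = 0.105.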